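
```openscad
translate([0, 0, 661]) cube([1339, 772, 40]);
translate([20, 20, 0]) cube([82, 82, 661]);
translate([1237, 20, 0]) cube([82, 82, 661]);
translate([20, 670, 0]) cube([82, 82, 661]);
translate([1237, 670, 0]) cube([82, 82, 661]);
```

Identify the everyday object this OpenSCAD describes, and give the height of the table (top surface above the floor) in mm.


A table. The table height is 701 mm.

A 1339×772×40 slab sits at z = 661 on four 82 mm square posts — a table. The top surface is at 661 + 40 = 701 mm.


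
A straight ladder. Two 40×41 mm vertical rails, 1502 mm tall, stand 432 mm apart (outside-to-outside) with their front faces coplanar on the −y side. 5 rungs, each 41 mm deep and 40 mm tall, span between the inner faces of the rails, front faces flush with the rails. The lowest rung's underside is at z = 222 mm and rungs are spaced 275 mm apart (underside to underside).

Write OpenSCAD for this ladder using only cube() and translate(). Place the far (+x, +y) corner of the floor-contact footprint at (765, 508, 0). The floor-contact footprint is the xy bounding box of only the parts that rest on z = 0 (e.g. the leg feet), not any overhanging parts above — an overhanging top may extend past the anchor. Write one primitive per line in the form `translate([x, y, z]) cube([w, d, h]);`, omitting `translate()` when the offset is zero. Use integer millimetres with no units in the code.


translate([333, 467, 0]) cube([40, 41, 1502]);
translate([725, 467, 0]) cube([40, 41, 1502]);
translate([373, 467, 222]) cube([352, 41, 40]);
translate([373, 467, 497]) cube([352, 41, 40]);
translate([373, 467, 772]) cube([352, 41, 40]);
translate([373, 467, 1047]) cube([352, 41, 40]);
translate([373, 467, 1322]) cube([352, 41, 40]);


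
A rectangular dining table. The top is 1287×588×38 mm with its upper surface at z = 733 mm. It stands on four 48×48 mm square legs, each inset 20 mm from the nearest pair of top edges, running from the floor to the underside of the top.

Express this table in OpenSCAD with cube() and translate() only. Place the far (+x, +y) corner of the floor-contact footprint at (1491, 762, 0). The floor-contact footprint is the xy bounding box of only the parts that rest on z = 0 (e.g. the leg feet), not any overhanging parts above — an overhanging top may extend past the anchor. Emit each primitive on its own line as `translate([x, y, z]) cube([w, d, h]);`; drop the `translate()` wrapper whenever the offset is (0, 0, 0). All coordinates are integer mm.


translate([224, 194, 695]) cube([1287, 588, 38]);
translate([244, 214, 0]) cube([48, 48, 695]);
translate([1443, 214, 0]) cube([48, 48, 695]);
translate([244, 714, 0]) cube([48, 48, 695]);
translate([1443, 714, 0]) cube([48, 48, 695]);


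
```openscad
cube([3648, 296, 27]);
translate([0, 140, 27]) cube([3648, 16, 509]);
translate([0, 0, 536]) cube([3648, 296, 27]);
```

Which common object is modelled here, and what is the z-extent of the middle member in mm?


An I-beam. The web height is 509 mm.

Two wide flanges with a thin centred web — an I-beam. Overall 563 mm minus two 27 mm flanges gives a web of 563 − 2·27 = 509 mm.


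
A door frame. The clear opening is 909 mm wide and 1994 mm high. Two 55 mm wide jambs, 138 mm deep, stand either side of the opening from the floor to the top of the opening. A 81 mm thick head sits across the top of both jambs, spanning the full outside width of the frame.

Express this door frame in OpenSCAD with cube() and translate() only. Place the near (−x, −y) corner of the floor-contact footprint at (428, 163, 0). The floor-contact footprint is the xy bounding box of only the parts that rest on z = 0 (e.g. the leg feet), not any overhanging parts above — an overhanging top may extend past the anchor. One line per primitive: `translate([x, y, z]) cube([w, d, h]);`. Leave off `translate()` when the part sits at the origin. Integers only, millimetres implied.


translate([428, 163, 0]) cube([55, 138, 1994]);
translate([1392, 163, 0]) cube([55, 138, 1994]);
translate([428, 163, 1994]) cube([1019, 138, 81]);


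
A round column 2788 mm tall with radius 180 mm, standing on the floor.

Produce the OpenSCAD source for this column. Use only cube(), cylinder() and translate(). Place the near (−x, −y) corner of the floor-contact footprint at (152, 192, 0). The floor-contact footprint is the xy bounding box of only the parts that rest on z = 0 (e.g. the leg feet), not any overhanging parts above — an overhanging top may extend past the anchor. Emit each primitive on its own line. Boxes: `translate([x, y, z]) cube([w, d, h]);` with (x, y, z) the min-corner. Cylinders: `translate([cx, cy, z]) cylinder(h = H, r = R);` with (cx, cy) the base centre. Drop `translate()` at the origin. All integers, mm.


translate([332, 372, 0]) cylinder(h = 2788, r = 180);


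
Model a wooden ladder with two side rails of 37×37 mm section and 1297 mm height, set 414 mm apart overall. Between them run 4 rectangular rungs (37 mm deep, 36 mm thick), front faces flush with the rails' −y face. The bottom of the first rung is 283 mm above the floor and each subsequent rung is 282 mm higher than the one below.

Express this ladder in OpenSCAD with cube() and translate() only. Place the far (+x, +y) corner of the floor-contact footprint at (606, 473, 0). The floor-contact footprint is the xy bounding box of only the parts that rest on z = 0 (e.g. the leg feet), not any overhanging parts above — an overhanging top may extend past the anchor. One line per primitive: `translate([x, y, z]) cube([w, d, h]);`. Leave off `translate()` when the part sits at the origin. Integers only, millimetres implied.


translate([192, 436, 0]) cube([37, 37, 1297]);
translate([569, 436, 0]) cube([37, 37, 1297]);
translate([229, 436, 283]) cube([340, 37, 36]);
translate([229, 436, 565]) cube([340, 37, 36]);
translate([229, 436, 847]) cube([340, 37, 36]);
translate([229, 436, 1129]) cube([340, 37, 36]);


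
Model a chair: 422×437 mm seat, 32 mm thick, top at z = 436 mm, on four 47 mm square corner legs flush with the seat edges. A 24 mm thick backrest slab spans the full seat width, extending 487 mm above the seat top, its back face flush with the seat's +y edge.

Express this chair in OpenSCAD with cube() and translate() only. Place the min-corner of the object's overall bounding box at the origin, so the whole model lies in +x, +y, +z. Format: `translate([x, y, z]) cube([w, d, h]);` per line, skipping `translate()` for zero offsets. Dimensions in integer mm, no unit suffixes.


translate([0, 0, 404]) cube([422, 437, 32]);
cube([47, 47, 404]);
translate([375, 0, 0]) cube([47, 47, 404]);
translate([0, 390, 0]) cube([47, 47, 404]);
translate([375, 390, 0]) cube([47, 47, 404]);
translate([0, 413, 436]) cube([422, 24, 487]);


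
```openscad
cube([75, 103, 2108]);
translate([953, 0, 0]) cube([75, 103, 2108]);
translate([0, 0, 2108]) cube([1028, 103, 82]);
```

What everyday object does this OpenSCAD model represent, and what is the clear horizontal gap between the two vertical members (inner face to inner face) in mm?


A door frame. The clear opening width is 878 mm.

Two 2108 mm tall posts with a header on top — a door frame. The left jamb is 75 mm wide at x = 0; the right jamb starts at x = 953. The clear opening is 953 − 75 = 878 mm.


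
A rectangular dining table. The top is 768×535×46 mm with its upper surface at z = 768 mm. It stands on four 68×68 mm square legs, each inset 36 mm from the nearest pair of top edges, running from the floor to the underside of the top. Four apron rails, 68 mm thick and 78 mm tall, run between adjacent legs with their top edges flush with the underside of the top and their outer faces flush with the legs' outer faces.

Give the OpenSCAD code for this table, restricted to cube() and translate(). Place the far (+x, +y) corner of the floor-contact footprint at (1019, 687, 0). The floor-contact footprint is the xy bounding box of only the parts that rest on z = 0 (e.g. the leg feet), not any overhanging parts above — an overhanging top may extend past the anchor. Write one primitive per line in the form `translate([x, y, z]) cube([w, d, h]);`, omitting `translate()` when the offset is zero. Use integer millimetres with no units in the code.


translate([287, 188, 722]) cube([768, 535, 46]);
translate([323, 224, 0]) cube([68, 68, 722]);
translate([951, 224, 0]) cube([68, 68, 722]);
translate([323, 619, 0]) cube([68, 68, 722]);
translate([951, 619, 0]) cube([68, 68, 722]);
translate([391, 224, 644]) cube([560, 68, 78]);
translate([391, 619, 644]) cube([560, 68, 78]);
translate([323, 292, 644]) cube([68, 327, 78]);
translate([951, 292, 644]) cube([68, 327, 78]);


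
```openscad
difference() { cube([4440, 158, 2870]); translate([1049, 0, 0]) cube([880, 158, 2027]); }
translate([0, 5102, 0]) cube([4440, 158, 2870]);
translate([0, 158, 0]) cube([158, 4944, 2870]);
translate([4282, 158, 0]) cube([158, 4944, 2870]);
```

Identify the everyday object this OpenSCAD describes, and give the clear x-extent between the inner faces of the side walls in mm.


A single room. The interior width is 4124 mm.

Four walls enclosing a rectangle with a door in the front wall — a room. Outside width 4440 minus two 158 mm walls gives 4124 mm.


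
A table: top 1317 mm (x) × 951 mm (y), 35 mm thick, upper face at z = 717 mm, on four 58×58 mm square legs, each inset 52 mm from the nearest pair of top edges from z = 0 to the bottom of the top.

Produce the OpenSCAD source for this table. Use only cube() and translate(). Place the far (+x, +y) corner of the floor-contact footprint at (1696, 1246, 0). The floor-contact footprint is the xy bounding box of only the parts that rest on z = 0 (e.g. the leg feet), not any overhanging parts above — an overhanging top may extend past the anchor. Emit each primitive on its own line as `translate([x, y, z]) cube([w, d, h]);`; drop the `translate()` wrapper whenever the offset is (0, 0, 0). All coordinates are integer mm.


// leg_h = 717 - 35 = 682
translate([431, 347, 682]) cube([1317, 951, 35]);
translate([483, 399, 0]) cube([58, 58, 682]);
translate([1638, 399, 0]) cube([58, 58, 682]);
translate([483, 1188, 0]) cube([58, 58, 682]);
translate([1638, 1188, 0]) cube([58, 58, 682]);


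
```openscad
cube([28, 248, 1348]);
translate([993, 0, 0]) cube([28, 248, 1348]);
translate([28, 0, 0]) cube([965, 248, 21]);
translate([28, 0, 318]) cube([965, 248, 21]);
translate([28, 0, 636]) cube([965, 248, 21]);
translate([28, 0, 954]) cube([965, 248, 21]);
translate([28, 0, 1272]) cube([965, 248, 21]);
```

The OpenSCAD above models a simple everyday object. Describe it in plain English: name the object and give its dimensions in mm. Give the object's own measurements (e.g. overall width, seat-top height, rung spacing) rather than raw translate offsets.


An open bookshelf. Two side panels, each 28 mm thick, 248 mm deep and 1348 mm tall, stand 1021 mm apart (outside-to-outside). Between them sit 5 shelves, each 21 mm thick and 248 mm deep, spanning the full gap between the sides. The bottom shelf rests on the floor (its underside at z = 0) and the clear gap between one shelf's top and the next shelf's underside is 297 mm.


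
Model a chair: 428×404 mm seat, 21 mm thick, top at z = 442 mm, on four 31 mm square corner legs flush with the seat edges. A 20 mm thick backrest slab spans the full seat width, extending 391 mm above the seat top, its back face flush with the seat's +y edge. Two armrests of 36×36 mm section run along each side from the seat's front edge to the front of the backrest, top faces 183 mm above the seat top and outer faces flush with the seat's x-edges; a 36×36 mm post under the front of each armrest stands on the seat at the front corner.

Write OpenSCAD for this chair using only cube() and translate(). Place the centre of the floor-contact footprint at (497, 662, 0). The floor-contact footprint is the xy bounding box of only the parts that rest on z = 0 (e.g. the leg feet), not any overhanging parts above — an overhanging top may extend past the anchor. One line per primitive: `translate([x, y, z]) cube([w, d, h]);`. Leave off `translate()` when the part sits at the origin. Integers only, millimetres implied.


translate([283, 460, 421]) cube([428, 404, 21]);
translate([283, 460, 0]) cube([31, 31, 421]);
translate([680, 460, 0]) cube([31, 31, 421]);
translate([283, 833, 0]) cube([31, 31, 421]);
translate([680, 833, 0]) cube([31, 31, 421]);
translate([283, 844, 442]) cube([428, 20, 391]);
translate([283, 460, 589]) cube([36, 384, 36]);
translate([675, 460, 589]) cube([36, 384, 36]);
translate([283, 460, 442]) cube([36, 36, 147]);
translate([675, 460, 442]) cube([36, 36, 147]);


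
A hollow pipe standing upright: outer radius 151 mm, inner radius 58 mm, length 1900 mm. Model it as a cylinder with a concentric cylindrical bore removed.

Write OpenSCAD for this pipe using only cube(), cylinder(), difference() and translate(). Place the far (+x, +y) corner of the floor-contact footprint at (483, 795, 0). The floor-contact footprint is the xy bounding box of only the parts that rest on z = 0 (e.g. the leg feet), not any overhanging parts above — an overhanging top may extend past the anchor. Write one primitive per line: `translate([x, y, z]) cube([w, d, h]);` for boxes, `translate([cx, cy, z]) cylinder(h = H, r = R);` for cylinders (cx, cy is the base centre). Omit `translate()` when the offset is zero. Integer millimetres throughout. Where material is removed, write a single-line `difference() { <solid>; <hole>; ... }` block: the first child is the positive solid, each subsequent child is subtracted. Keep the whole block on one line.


difference() { translate([332, 644, 0]) cylinder(h = 1900, r = 151); translate([332, 644, 0]) cylinder(h = 1900, r = 58); }


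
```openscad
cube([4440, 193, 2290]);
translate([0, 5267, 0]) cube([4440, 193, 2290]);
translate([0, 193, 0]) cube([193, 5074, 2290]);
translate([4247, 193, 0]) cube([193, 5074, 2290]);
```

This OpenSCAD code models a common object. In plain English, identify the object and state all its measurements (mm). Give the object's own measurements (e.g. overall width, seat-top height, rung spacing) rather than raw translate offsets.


The wall frame of a small rectangular building: four walls, each 2290 mm tall and 193 mm thick, enclosing a footprint 4440 mm (x) by 5460 mm (y) outside-to-outside, with no floor or roof. The front and back walls (the −y and +y sides) span the full width; the two side walls fit between them.


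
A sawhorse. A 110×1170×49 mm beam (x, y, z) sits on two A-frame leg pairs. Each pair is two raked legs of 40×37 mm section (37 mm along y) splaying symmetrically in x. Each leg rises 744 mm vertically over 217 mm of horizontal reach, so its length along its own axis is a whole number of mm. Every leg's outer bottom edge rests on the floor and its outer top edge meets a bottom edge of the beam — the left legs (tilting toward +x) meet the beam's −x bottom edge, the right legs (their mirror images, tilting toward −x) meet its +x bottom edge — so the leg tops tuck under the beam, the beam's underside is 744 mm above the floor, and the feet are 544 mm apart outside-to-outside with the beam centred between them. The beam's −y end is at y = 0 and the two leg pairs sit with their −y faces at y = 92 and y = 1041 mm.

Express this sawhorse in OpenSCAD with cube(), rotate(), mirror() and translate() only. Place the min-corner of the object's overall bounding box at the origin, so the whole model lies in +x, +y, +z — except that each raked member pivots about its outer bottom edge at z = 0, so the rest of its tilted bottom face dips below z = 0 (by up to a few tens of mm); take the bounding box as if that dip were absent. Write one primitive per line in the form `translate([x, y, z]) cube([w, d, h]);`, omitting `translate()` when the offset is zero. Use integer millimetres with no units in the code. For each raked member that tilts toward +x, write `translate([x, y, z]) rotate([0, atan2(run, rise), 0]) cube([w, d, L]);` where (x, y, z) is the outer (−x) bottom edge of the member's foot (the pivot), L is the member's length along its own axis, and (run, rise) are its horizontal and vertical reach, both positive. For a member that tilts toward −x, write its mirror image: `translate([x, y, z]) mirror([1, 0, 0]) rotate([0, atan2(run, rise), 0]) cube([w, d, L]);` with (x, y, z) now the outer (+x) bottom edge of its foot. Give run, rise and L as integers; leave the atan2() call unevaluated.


translate([217, 0, 744]) cube([110, 1170, 49]);
translate([0, 92, 0]) rotate([0, atan2(217, 744), 0]) cube([40, 37, 775]);
translate([544, 92, 0]) mirror([1, 0, 0]) rotate([0, atan2(217, 744), 0]) cube([40, 37, 775]);
translate([0, 1041, 0]) rotate([0, atan2(217, 744), 0]) cube([40, 37, 775]);
translate([544, 1041, 0]) mirror([1, 0, 0]) rotate([0, atan2(217, 744), 0]) cube([40, 37, 775]);


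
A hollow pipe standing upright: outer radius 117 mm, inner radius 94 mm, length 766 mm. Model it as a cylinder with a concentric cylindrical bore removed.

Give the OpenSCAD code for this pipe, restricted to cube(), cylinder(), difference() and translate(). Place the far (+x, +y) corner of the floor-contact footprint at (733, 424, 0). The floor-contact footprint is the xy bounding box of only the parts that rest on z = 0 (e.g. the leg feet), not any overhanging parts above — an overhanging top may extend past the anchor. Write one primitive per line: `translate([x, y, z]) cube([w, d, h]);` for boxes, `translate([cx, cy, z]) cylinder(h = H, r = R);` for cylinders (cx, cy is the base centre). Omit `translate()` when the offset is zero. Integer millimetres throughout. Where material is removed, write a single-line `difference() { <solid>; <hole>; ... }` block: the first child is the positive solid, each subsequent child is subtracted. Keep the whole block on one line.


difference() { translate([616, 307, 0]) cylinder(h = 766, r = 117); translate([616, 307, 0]) cylinder(h = 766, r = 94); }


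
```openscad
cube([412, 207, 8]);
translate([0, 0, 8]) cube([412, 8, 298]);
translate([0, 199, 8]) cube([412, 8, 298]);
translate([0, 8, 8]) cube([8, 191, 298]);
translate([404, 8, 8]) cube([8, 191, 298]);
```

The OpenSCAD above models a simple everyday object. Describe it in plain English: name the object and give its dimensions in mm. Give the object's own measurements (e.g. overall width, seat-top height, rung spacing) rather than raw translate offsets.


An open-topped rectangular box: outside dimensions 412×207×306 mm, with a uniform wall and base thickness of 8 mm. The base is a full 412×207 slab on the floor; four walls sit on top of the base. The front and back walls (the −y and +y sides) span the full width; the two side walls fit between them.


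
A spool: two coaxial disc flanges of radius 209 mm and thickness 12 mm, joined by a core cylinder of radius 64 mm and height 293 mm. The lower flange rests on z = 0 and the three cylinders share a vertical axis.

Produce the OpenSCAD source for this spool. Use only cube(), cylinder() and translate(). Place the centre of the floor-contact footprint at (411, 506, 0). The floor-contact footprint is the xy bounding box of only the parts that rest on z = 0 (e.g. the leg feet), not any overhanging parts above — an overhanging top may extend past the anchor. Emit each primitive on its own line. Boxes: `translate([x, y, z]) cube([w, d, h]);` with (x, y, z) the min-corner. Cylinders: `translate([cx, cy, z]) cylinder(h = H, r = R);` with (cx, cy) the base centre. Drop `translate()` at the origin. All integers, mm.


translate([411, 506, 0]) cylinder(h = 12, r = 209);
translate([411, 506, 12]) cylinder(h = 293, r = 64);
translate([411, 506, 305]) cylinder(h = 12, r = 209);


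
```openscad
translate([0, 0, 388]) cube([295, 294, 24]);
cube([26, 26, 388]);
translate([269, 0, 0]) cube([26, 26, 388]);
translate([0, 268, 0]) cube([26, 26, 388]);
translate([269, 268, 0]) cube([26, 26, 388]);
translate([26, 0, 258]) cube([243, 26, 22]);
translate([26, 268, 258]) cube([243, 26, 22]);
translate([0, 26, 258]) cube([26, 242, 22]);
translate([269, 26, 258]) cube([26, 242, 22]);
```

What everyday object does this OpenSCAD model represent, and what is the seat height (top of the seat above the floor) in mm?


A stool. The seat height is 412 mm.

A 295×294×24 slab at z = 388 on four corner posts — a stool. The seat top is 388 + 24 = 412 mm.


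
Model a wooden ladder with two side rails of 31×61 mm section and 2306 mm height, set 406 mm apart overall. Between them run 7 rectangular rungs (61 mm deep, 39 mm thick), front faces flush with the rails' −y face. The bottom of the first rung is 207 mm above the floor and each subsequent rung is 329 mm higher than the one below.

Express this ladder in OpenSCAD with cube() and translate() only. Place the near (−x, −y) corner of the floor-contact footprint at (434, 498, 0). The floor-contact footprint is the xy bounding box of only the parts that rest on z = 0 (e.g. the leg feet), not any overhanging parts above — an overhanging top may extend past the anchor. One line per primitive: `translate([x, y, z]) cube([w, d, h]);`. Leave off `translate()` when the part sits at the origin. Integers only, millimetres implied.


translate([434, 498, 0]) cube([31, 61, 2306]);
translate([809, 498, 0]) cube([31, 61, 2306]);
translate([465, 498, 207]) cube([344, 61, 39]);
translate([465, 498, 536]) cube([344, 61, 39]);
translate([465, 498, 865]) cube([344, 61, 39]);
translate([465, 498, 1194]) cube([344, 61, 39]);
translate([465, 498, 1523]) cube([344, 61, 39]);
translate([465, 498, 1852]) cube([344, 61, 39]);
translate([465, 498, 2181]) cube([344, 61, 39]);


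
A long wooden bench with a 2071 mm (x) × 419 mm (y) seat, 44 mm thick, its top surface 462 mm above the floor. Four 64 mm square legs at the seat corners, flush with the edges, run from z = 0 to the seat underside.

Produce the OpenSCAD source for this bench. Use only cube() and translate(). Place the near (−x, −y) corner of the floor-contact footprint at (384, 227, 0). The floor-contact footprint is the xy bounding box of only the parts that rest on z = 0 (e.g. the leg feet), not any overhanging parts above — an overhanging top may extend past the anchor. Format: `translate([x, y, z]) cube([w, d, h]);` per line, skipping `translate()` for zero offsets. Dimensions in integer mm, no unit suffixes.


translate([384, 227, 418]) cube([2071, 419, 44]);
translate([384, 227, 0]) cube([64, 64, 418]);
translate([384, 582, 0]) cube([64, 64, 418]);
translate([2391, 227, 0]) cube([64, 64, 418]);
translate([2391, 582, 0]) cube([64, 64, 418]);


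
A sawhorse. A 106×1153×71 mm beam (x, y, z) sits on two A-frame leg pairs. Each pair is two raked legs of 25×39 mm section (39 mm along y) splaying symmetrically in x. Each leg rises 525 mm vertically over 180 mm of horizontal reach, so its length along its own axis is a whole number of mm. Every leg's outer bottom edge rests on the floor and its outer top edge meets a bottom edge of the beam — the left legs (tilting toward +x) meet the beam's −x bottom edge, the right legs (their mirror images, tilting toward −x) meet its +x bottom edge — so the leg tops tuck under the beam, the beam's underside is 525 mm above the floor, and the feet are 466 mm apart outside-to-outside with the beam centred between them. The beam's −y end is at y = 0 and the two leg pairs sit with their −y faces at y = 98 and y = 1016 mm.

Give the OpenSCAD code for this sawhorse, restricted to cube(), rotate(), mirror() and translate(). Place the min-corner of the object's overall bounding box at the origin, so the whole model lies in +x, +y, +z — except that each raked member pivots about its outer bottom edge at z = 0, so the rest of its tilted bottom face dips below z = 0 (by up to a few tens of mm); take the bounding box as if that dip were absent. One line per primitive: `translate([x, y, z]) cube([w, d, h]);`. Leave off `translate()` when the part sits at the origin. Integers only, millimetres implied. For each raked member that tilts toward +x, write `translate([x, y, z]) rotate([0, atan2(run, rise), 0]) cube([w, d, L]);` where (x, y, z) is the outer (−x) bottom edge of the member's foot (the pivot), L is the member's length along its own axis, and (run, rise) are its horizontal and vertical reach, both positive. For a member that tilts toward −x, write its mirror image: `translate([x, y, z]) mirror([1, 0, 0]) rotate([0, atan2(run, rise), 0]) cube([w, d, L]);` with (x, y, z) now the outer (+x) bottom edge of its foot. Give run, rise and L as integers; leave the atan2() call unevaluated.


// leg length = √(180² + 525²) = 555
// right-leg outer foot x = 2·180 + 106 = 466
// beam min-corner = (180, 0, 525)
translate([180, 0, 525]) cube([106, 1153, 71]);
translate([0, 98, 0]) rotate([0, atan2(180, 525), 0]) cube([25, 39, 555]);
translate([466, 98, 0]) mirror([1, 0, 0]) rotate([0, atan2(180, 525), 0]) cube([25, 39, 555]);
translate([0, 1016, 0]) rotate([0, atan2(180, 525), 0]) cube([25, 39, 555]);
translate([466, 1016, 0]) mirror([1, 0, 0]) rotate([0, atan2(180, 525), 0]) cube([25, 39, 555]);


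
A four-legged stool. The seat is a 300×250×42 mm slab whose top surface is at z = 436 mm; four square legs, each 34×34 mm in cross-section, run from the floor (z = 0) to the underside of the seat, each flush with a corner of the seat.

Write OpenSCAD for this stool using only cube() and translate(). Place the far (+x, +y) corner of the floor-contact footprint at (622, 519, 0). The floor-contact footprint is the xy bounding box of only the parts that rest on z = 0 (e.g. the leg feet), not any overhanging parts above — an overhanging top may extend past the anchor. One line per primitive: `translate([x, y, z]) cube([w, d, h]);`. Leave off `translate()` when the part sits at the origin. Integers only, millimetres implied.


// leg_h = 436 - 42 = 394
translate([322, 269, 394]) cube([300, 250, 42]);
translate([322, 269, 0]) cube([34, 34, 394]);
translate([588, 269, 0]) cube([34, 34, 394]);
translate([322, 485, 0]) cube([34, 34, 394]);
translate([588, 485, 0]) cube([34, 34, 394]);


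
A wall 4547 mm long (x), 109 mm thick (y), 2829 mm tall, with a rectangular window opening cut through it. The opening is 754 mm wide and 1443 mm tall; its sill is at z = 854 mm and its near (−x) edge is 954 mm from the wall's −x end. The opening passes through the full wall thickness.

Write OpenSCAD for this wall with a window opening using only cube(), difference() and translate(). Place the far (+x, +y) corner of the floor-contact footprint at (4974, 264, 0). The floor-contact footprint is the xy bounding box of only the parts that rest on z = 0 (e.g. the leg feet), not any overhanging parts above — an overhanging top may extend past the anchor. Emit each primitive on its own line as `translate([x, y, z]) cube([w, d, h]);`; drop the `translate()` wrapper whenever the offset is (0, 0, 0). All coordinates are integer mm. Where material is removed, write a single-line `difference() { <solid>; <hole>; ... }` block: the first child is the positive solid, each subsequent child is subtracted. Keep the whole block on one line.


difference() { translate([427, 155, 0]) cube([4547, 109, 2829]); translate([1381, 155, 854]) cube([754, 109, 1443]); }


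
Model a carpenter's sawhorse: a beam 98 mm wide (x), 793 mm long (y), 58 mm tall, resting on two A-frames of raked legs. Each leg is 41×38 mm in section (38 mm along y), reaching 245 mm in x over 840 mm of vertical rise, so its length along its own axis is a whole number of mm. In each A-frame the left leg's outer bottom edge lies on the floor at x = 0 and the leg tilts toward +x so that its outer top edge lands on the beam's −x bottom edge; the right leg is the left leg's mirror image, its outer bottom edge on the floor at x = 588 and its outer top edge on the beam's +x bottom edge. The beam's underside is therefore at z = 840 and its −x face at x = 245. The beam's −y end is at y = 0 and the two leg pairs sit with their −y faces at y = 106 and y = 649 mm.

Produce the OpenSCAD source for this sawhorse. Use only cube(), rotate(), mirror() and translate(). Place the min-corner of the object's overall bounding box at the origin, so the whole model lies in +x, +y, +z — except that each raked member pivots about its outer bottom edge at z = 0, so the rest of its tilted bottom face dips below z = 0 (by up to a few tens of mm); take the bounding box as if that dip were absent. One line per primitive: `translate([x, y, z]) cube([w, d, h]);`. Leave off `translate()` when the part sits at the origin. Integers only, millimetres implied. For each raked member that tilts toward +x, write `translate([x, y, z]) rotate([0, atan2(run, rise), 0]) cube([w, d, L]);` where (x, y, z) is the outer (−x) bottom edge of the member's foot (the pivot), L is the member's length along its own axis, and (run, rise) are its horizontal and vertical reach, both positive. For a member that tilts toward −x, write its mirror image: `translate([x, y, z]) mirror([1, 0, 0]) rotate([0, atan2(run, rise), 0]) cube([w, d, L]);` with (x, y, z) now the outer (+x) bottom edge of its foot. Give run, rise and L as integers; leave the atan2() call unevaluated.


translate([245, 0, 840]) cube([98, 793, 58]);
translate([0, 106, 0]) rotate([0, atan2(245, 840), 0]) cube([41, 38, 875]);
translate([588, 106, 0]) mirror([1, 0, 0]) rotate([0, atan2(245, 840), 0]) cube([41, 38, 875]);
translate([0, 649, 0]) rotate([0, atan2(245, 840), 0]) cube([41, 38, 875]);
translate([588, 649, 0]) mirror([1, 0, 0]) rotate([0, atan2(245, 840), 0]) cube([41, 38, 875]);


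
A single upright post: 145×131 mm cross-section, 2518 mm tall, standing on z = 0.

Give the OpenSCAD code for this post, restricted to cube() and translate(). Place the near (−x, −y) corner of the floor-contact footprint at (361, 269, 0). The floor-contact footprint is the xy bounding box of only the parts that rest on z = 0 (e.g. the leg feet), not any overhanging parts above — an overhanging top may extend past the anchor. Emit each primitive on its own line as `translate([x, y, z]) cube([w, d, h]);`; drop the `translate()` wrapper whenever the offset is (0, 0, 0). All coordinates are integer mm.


translate([361, 269, 0]) cube([145, 131, 2518]);


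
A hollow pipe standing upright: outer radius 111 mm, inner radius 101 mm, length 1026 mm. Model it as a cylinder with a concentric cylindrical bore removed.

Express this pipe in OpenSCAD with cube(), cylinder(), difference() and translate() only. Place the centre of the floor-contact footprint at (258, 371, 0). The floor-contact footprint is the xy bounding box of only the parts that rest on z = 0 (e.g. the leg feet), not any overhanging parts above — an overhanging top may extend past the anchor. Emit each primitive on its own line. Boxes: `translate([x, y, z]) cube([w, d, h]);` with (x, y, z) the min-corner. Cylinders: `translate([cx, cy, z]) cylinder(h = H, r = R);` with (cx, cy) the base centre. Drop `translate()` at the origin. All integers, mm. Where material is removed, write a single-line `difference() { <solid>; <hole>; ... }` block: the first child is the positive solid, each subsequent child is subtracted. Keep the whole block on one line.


difference() { translate([258, 371, 0]) cylinder(h = 1026, r = 111); translate([258, 371, 0]) cylinder(h = 1026, r = 101); }


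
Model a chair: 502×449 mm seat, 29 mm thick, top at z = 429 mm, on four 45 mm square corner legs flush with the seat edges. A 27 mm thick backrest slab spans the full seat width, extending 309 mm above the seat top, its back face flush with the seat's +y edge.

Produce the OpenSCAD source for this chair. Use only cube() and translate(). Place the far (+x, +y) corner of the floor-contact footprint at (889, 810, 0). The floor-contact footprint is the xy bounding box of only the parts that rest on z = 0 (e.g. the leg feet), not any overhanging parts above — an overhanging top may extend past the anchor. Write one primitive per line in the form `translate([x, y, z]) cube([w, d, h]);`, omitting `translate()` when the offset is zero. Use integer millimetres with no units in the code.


translate([387, 361, 400]) cube([502, 449, 29]);
translate([387, 361, 0]) cube([45, 45, 400]);
translate([844, 361, 0]) cube([45, 45, 400]);
translate([387, 765, 0]) cube([45, 45, 400]);
translate([844, 765, 0]) cube([45, 45, 400]);
translate([387, 783, 429]) cube([502, 27, 309]);


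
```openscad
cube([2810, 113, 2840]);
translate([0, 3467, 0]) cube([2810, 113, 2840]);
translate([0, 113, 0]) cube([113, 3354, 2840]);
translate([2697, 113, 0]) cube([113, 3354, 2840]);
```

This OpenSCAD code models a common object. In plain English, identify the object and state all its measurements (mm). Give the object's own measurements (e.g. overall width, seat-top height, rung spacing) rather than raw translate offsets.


The wall frame of a small rectangular building: four walls, each 2840 mm tall and 113 mm thick, enclosing a footprint 2810 mm (x) by 3580 mm (y) outside-to-outside, with no floor or roof. The front and back walls (the −y and +y sides) span the full width; the two side walls fit between them.


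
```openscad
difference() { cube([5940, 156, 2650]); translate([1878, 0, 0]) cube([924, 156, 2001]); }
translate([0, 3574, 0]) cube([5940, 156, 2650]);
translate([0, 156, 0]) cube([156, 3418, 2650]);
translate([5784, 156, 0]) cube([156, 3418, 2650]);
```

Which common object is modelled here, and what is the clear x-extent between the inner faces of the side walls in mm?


A single room. The interior width is 5628 mm.

Four walls enclosing a rectangle with a door in the front wall — a room. Outside width 5940 minus two 156 mm walls gives 5628 mm.


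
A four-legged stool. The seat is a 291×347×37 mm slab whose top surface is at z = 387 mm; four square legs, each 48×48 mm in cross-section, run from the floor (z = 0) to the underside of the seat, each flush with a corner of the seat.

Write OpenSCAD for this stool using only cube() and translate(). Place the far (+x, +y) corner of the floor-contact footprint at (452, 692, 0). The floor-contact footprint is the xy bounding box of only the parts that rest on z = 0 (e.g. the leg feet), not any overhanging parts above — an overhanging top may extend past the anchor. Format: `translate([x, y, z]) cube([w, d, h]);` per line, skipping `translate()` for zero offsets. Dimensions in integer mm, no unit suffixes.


translate([161, 345, 350]) cube([291, 347, 37]);
translate([161, 345, 0]) cube([48, 48, 350]);
translate([404, 345, 0]) cube([48, 48, 350]);
translate([161, 644, 0]) cube([48, 48, 350]);
translate([404, 644, 0]) cube([48, 48, 350]);


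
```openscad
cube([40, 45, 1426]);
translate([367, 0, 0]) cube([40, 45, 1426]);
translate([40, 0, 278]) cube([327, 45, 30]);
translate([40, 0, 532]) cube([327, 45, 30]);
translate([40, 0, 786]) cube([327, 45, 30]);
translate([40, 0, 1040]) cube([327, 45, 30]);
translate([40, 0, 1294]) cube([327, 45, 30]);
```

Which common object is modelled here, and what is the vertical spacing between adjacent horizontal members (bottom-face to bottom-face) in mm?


A ladder. The rung spacing is 254 mm.

Two tall 40×45 posts with 5 short bars between them — a ladder. Adjacent rungs sit at z = 278 and z = 532, so the spacing is 532 − 278 = 254 mm.


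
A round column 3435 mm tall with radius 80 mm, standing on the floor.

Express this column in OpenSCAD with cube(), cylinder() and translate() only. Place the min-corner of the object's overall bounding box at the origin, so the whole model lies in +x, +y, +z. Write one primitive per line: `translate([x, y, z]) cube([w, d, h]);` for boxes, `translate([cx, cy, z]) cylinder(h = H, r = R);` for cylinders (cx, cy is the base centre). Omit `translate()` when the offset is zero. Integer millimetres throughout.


translate([80, 80, 0]) cylinder(h = 3435, r = 80);


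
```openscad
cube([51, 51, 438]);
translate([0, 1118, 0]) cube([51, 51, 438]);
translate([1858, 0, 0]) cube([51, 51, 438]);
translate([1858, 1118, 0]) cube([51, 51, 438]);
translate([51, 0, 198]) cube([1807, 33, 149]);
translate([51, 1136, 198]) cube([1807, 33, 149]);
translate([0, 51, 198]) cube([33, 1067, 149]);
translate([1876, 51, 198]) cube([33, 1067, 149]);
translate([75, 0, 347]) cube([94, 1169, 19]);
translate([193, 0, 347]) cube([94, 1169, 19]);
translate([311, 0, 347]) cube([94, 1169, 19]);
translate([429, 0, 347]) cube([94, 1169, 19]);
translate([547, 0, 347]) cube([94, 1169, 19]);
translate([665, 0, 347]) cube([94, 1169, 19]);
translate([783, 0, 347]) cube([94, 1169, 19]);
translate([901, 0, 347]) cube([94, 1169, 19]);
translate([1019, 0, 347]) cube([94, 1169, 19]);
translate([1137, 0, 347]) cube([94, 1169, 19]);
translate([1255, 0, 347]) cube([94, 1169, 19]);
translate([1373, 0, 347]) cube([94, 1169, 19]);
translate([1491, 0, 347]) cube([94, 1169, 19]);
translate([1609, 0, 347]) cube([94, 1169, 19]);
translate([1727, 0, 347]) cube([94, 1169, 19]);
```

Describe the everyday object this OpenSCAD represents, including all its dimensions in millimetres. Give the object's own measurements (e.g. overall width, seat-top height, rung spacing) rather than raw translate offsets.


A bed frame 1909 mm long (x) by 1169 mm wide (y). Four 51×51 mm corner posts, 438 mm tall, at the corners of the footprint. Four rails of 33 mm thickness and 149 mm height run between adjacent posts with their undersides at z = 198 mm, their outer faces flush with the outside of the frame (the two x-running rails run between the posts' inner faces; the two y-running rails run between the posts' inner faces). 15 slats, each 94 mm wide (x) and 19 mm thick, lie across the top of the two x-running rails, running the full 1169 mm width of the frame in y; along x they sit between the end posts with a 24 mm gap after the −x posts and between neighbouring slats, leaving 37 mm before the +x posts.


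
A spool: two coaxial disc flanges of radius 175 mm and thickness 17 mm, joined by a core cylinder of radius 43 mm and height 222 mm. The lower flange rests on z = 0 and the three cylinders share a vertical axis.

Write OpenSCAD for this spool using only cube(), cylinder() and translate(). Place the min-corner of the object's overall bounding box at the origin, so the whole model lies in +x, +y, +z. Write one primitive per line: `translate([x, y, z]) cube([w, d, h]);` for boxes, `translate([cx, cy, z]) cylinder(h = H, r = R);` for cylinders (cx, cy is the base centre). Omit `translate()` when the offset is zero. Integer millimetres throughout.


translate([175, 175, 0]) cylinder(h = 17, r = 175);
translate([175, 175, 17]) cylinder(h = 222, r = 43);
translate([175, 175, 239]) cylinder(h = 17, r = 175);


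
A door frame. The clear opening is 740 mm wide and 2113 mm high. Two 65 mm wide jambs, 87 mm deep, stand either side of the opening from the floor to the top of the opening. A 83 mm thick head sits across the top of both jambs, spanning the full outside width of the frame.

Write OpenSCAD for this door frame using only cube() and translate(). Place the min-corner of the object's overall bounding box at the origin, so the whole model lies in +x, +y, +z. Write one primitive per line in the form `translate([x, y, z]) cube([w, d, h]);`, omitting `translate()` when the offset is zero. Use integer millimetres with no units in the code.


cube([65, 87, 2113]);
translate([805, 0, 0]) cube([65, 87, 2113]);
translate([0, 0, 2113]) cube([870, 87, 83]);


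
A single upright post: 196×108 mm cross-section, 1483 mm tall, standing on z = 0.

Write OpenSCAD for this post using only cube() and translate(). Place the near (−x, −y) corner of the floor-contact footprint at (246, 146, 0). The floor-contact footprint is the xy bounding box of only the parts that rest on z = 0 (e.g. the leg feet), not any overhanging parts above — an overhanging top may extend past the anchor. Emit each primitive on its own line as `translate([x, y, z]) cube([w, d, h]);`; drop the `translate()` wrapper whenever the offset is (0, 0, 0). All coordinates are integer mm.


translate([246, 146, 0]) cube([196, 108, 1483]);


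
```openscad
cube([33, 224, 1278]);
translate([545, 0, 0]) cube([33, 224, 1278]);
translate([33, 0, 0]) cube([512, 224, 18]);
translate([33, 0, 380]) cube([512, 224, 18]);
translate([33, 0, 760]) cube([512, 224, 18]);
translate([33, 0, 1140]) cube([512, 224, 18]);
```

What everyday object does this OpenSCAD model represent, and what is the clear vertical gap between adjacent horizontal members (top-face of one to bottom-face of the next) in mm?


A bookshelf. The clear shelf gap is 362 mm.

Two tall side panels with 4 horizontal boards between them — a bookshelf. The first two shelf undersides are at z = 0 and z = 380; with shelf thickness 18, the clear gap is 380 − 0 − 18 = 362 mm.
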